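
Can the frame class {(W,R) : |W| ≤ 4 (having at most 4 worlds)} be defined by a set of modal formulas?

Modal frame validity is preserved under disjoint unions.
Any modal formula valid on each of 5 disjoint one-world frames is valid on their disjoint union (validity is preserved under disjoint unions). Each one-world frame has |W|=1≤4, but the union has |W|=5.
Hence having at most 4 worlds is not modally definable.

Not definable by any modal formula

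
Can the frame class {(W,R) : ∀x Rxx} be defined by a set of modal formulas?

Definable; □r → r defines it

The condition is reflexivity. A defining modal formula is □r → r.
Suppose □r→r is valid. At any x set V(r)={w : Rxw}. Then □r holds at x, so r holds at x, i.e. Rxx.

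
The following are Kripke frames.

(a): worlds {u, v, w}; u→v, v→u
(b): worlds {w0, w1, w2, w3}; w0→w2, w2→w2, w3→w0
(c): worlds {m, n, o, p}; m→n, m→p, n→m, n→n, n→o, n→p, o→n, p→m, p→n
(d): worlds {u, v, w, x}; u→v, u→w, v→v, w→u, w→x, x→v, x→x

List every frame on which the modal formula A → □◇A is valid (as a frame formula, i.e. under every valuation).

(a), (c)

The schema corresponds to symmetry: ∀x ∀y (Rxy → Ryx).
(a): holds.
(b): fails — Rw0w2 but not Rw2w0.
(c): holds.
(d): fails — Ruv but not Rvu.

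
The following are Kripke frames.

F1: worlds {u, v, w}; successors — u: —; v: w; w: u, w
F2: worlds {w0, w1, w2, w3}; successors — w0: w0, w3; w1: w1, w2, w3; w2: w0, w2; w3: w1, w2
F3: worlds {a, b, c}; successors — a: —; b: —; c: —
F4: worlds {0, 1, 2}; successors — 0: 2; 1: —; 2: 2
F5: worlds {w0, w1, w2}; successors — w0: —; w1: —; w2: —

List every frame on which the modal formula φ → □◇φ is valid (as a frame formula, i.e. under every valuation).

F3, F5

Frame correspondent (Sahlqvist): ∀x ∀y (Rxy → Ryx) — i.e. symmetry.
F1: fails — Rwu but not Ruw.
F2: fails — Rw1w2 but not Rw2w1.
F3: holds.
F4: fails — R02 but not R20.
F5: holds.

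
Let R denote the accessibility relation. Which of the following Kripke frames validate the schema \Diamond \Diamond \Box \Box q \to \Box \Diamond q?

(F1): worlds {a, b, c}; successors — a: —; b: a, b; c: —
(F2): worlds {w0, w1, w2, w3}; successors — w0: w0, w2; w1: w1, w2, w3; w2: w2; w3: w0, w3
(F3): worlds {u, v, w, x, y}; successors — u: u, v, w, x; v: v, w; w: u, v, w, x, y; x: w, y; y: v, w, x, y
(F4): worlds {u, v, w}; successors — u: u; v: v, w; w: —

Frame correspondent (Sahlqvist): \forall x \forall y \forall z ((x R^2 y \wedge xRz) \to \exists w (y R^2 w \wedge zRw)) — i.e. a generalized confluence (Geach) condition.
(F1): fails — bR²a, bRa but no w with aR²w and aRw.
(F2): fails — w1R²w2, w1Rw3 but no w with w2R²w and w3Rw.
(F3): satisfies the condition.
(F4): fails — vR²v, vRw but no t with vR²t and wRt.

(F3)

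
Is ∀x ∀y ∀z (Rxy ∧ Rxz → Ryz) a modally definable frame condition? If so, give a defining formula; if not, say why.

This is a Sahlqvist condition; the 5 axiom ◇r → □◇r defines it.
Suppose ◇r→□◇r is valid. Take Rxy, Rxz and set V(r)={y}. Then ◇r at x, so □◇r at x, so ◇r at z, so some w with Rzw has r; w=y, i.e. Rzy. By symmetry of the argument, Ryz.

Yes, by ◇r → □◇r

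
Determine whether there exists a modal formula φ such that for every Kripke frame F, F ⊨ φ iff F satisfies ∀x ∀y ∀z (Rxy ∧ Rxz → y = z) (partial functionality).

Yes, by ◇q → □q

Yes: it is partial functionality, defined by the CD schema ◇q → □q.
Suppose ◇q→□q is valid. Take Rxy, Rxz and set V(q)={y}. Then ◇q at x, so □q at x, so q at z, i.e. z=y.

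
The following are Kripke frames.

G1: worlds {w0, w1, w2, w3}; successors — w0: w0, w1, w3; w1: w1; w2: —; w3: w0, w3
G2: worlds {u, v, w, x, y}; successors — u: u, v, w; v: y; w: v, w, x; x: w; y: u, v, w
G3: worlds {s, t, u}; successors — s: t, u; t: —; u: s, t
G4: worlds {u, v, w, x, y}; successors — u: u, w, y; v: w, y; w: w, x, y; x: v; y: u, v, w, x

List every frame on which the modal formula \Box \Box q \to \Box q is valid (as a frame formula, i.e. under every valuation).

G1

The schema corresponds to density: \forall x \forall y (Rxy \to \exists z (Rxz \wedge Rzy)).
G1: satisfies the condition.
G2: fails — Rvy but no z with Rvz and Rzy.
G3: fails — Rsu but no z with Rsz and Rzu.
G4: fails — Rxv but no z with Rxz and Rzv.
Valid on: G1.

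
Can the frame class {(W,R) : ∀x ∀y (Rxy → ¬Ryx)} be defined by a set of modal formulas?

No — not modally definable

Any modally definable frame class is closed under surjective bounded morphisms.
The 4-cycle (worlds a,b,c,d with a→b→c→d→a) is asymmetric. Mapping every world to a single reflexive point • is a surjective bounded morphism, and the reflexive point is not asymmetric (R•• but asymmetry requires ¬R••).
Hence asymmetry is not modally definable.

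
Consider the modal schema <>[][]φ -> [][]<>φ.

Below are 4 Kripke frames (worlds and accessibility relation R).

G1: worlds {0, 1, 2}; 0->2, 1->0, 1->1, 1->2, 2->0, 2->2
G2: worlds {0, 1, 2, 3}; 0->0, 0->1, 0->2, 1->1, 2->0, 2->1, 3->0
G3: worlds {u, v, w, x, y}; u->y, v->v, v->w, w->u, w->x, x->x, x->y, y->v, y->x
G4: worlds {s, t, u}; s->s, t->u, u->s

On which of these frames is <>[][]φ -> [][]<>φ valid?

G1, G2, G4

Frame correspondent (Sahlqvist): forall x forall y forall z ((xRy & x R^2 z) -> exists w (y R^2 w & zRw)) — i.e. a generalized confluence (Geach) condition.
G1: condition met.
G2: condition met.
G3: fails — vRv, vR²u but no t with vR²t and uRt.
G4: condition met.
Valid on: G1, G2, G4.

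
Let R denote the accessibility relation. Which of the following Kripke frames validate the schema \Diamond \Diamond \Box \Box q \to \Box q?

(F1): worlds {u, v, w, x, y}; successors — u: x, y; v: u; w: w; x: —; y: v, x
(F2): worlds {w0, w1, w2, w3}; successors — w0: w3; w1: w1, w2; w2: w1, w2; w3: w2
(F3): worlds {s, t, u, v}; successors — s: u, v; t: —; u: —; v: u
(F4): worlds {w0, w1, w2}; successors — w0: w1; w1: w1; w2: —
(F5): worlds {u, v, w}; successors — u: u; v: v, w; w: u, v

This is the axiom for a generalized confluence (Geach) condition; its first-order frame correspondent is \forall x \forall y \forall z ((x R^2 y \wedge xRz) \to \exists w (y R^2 w \wedge z = w)).
(F1): fails — uR²x, uRx but no t with xR²t and x=t.
(F2): fails — w0R²w2, w0Rw3 but no w with w2R²w and w3=w.
(F3): fails — sR²u, sRu but no w with uR²w and u=w.
(F4): satisfies the condition.
(F5): fails — vR²u, vRv but no t with uR²t and v=t.

(F4)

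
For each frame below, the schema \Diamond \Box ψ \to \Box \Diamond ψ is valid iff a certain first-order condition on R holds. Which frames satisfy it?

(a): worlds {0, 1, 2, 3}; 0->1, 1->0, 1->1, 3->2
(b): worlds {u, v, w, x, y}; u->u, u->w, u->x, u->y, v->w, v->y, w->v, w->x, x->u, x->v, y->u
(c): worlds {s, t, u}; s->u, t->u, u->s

This is the axiom for convergence; its first-order frame correspondent is \forall x \forall y \forall z (Rxy \wedge Rxz \to \exists w (Ryw \wedge Rzw)).
(a): fails — R32 and R32 but 2 and 2 have no common successor.
(b): fails — Ruw and Ruy but w and y have no common successor.
(c): satisfies the condition.
Valid on: (c).

(c)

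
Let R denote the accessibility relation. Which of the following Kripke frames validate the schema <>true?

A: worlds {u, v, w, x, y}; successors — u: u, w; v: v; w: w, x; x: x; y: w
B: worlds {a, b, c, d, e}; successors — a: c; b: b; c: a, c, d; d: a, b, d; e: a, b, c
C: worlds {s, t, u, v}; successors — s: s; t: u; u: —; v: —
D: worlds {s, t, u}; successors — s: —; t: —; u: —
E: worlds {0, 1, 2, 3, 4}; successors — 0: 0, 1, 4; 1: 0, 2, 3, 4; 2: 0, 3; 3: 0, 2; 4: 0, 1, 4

A, B, E

Frame correspondent (Sahlqvist): forall x exists y Rxy — i.e. seriality.
A: holds.
B: holds.
C: fails — world u has no successor.
D: fails — world s has no successor.
E: holds.
Valid on: A, B, E.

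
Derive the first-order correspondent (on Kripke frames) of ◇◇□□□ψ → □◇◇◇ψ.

This is a Sahlqvist (Geach-type) schema ◇^2□^3ψ → □^1◇^3ψ.
Minimal-valuation argument: fix x; take any y with xR^2y and any z with xR^1z. Set V(ψ) to the set of worlds R-reachable from y in exactly 3 steps. Then □^3ψ holds at y, so the antecedent holds at x; validity forces ◇^3ψ at z, giving a w with zR^3w and yR^3w.
First-order correspondent: ∀x ∀y ∀z ((xR²y ∧ xRz) → ∃w (yR³w ∧ zR³w)).

∀x ∀y ∀z ((xR²y ∧ xRz) → ∃w (yR³w ∧ zR³w))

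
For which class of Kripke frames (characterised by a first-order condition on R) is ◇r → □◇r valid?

the Euclidean property

Suppose ◇r→□◇r is valid. Take Rxy, Rxz and set V(r)={y}. Then ◇r at x, so □◇r at x, so ◇r at z, so some w with Rzw has r; w=y, i.e. Rzy. By symmetry of the argument, Ryz.
Conversely, on a frame with the Euclidean property the schema holds at every world under every valuation.
So the correspondent is the Euclidean property.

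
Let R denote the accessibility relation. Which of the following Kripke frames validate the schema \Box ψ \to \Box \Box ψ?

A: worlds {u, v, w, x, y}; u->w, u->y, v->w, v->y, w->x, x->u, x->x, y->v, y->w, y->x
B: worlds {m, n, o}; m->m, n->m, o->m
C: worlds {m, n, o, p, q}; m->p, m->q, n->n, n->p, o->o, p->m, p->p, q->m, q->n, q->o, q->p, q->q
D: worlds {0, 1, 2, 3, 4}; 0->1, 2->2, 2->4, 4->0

B

The schema corresponds to transitivity: \forall x \forall y \forall z (Rxy \wedge Ryz \to Rxz).
A: fails — Ryx and Rxu but not Ryu.
B: condition met.
C: fails — Rpm and Rmq but not Rpq.
D: fails — R40 and R01 but not R41.
Valid on: B.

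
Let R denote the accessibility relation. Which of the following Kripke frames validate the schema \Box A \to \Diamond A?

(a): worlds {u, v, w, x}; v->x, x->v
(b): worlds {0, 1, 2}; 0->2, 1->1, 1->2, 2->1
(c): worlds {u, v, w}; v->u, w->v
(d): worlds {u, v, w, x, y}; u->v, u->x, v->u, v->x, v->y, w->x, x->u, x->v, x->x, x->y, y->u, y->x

(b), (d)

This is the axiom for seriality; its first-order frame correspondent is \forall x \exists y Rxy.
(a): fails — world u has no successor.
(b): holds.
(c): fails — world u has no successor.
(d): holds.
Valid on: (b), (d).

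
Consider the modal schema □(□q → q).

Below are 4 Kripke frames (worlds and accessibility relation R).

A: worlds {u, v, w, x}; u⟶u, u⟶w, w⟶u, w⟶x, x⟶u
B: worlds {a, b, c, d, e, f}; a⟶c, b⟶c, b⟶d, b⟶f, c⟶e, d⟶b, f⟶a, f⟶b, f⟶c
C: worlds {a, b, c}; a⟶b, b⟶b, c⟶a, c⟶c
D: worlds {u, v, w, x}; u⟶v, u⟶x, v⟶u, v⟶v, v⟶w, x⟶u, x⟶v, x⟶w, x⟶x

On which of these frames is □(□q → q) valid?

The schema corresponds to shift-reflexivity: ∀x ∀y (Rxy → Ryy).
A: fails — Ruw but not Rww.
B: fails — Rbc but not Rcc.
C: fails — Rca but not Raa.
D: fails — Rxw but not Rww.

none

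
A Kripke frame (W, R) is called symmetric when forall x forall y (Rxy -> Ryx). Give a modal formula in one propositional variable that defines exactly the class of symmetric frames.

A defining formula is s → □◇s (the B axiom).

s → □◇s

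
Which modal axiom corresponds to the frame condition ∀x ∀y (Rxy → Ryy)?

The condition is shift-reflexivity. The T□ schema □(□r → r) defines it.
Suppose □(□r→r) is valid. Take Rxy and set V(r)={w : Ryw}. Then at y, □r holds; since □(□r→r) at x, □r→r at y, so r at y, i.e. Ryy.

□(□r → r)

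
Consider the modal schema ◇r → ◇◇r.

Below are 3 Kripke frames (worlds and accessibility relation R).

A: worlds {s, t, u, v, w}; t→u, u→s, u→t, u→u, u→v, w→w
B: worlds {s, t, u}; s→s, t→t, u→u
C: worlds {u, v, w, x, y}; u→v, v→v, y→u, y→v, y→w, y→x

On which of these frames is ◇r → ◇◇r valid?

A, B

This is the axiom for a generalized confluence (Geach) condition; its first-order frame correspondent is ∀x ∀y (xRy → ∃w (y = w ∧ xR²w)).
A: condition met.
B: condition met.
C: fails — yRu but no t with u=t and yR²t.
Valid on: A, B.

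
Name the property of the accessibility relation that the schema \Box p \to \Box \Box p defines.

This is the 4 axiom.
Its frame correspondent is transitivity — \forall x \forall y \forall z (Rxy \wedge Ryz \to Rxz).

transitivity: \forall x \forall y \forall z (Rxy \wedge Ryz \to Rxz)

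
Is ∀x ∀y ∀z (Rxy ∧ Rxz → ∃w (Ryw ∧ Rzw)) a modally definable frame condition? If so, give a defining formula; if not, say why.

Yes, by ◇□q → □◇q

The condition is convergence. A defining modal formula is ◇□q → □◇q.
Suppose ◇□q→□◇q is valid. Take Rxy, Rxz and set V(q)={w : Ryw}. Then □q at y so ◇□q at x, so □◇q at x, so ◇q at z, giving w with Rzw and Ryw.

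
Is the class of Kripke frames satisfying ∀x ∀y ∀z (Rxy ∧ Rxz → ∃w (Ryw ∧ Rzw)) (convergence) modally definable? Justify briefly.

Yes — defined by ◇□p → □◇p

The condition is convergence. A defining modal formula is ◇□p → □◇p.
Suppose ◇□p→□◇p is valid. Take Rxy, Rxz and set V(p)={w : Ryw}. Then □p at y so ◇□p at x, so □◇p at x, so ◇p at z, giving w with Rzw and Ryw.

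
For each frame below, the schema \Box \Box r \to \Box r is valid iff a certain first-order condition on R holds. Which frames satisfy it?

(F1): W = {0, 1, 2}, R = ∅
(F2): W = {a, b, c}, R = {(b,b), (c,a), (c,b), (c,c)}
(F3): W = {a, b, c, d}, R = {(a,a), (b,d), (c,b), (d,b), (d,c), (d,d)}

Frame correspondent (Sahlqvist): \forall x \forall y (Rxy \to \exists z (Rxz \wedge Rzy)) — i.e. density.
(F1): holds.
(F2): holds.
(F3): fails — Rcb but no z with Rcz and Rzb.
Valid on: (F1), (F2).

(F1), (F2)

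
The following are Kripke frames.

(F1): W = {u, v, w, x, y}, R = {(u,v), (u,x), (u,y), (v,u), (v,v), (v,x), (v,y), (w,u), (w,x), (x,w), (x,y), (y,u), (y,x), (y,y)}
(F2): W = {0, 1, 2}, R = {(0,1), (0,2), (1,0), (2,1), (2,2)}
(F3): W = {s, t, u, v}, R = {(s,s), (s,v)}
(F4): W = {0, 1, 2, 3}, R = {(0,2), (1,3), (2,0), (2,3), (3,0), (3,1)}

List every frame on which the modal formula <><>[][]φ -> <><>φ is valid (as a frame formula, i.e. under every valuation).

The schema corresponds to a generalized confluence (Geach) condition: forall x forall y (x R^2 y -> exists w (y R^2 w & x R^2 w)).
(F1): holds.
(F2): holds.
(F3): fails — sR²v but no w with vR²w and sR²w.
(F4): holds.
Valid on: (F1), (F2), (F4).

(F1), (F2), (F4)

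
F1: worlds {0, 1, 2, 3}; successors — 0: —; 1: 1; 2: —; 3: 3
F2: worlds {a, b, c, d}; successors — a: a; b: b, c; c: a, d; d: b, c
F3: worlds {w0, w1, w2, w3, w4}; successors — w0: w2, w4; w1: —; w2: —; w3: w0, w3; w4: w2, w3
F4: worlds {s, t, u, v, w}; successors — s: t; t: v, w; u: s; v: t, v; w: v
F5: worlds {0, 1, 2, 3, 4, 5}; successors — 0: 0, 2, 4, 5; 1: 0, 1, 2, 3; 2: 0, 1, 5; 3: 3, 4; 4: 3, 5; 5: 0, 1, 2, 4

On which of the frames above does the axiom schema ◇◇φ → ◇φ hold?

This is the axiom for transitivity; its first-order frame correspondent is ∀x ∀y ∀z (Rxy ∧ Ryz → Rxz).
F1: condition met.
F2: fails — Rbc and Rcd but not Rbd.
F3: fails — Rw0w4 and Rw4w3 but not Rw0w3.
F4: fails — Rtv and Rvt but not Rtt.
F5: fails — R34 and R45 but not R35.
Valid on: F1.

F1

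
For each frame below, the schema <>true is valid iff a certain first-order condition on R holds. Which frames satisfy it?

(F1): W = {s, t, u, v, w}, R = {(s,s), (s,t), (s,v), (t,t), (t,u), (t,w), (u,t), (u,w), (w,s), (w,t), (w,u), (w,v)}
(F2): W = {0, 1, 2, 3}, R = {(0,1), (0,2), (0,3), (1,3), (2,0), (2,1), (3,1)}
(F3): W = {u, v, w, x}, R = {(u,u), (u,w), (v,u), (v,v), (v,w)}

Frame correspondent (Sahlqvist): forall x exists y Rxy — i.e. seriality.
(F1): fails — world v has no successor.
(F2): ✓.
(F3): fails — world w has no successor.

(F2)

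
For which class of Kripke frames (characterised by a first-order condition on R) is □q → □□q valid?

Suppose □q→□□q is valid. Take Rxy, Ryz and set V(q)={w : Rxw}. Then □q at x, so □□q at x, so □q at y, so q at z, i.e. Rxz.

Transitivity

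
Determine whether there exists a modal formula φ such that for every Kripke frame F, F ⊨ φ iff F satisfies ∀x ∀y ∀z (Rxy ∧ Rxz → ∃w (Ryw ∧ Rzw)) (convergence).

This is a Sahlqvist condition; the .2 axiom ◇□p → □◇p defines it.
Suppose ◇□p→□◇p is valid. Take Rxy, Rxz and set V(p)={w : Ryw}. Then □p at y so ◇□p at x, so □◇p at x, so ◇p at z, giving w with Rzw and Ryw.

Yes — defined by ◇□p → □◇p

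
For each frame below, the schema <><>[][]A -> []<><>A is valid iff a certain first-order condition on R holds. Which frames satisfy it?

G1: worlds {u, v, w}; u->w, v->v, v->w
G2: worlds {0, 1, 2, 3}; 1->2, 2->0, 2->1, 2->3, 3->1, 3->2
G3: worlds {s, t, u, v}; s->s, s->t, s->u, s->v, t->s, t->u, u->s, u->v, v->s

G3

This is the axiom for a generalized confluence (Geach) condition; its first-order frame correspondent is forall x forall y forall z ((x R^2 y & xRz) -> exists w (y R^2 w & z R^2 w)).
G1: fails — vR²v, vRw but no t with vR²t and wR²t.
G2: fails — 1R²0, 1R2 but no w with 0R²w and 2R²w.
G3: ✓.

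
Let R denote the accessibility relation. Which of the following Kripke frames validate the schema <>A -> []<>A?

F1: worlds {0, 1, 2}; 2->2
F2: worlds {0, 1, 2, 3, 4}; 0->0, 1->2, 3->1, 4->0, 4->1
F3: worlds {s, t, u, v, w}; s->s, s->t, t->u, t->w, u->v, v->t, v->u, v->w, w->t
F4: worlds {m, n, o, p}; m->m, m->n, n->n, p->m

This is the axiom for the Euclidean property; its first-order frame correspondent is forall x forall y forall z (Rxy & Rxz -> Ryz).
F1: ✓.
F2: fails — R12 and R12 but not R22.
F3: fails — Rst and Rss but not Rts.
F4: fails — Rmn and Rmm but not Rnm.
Valid on: F1.

F1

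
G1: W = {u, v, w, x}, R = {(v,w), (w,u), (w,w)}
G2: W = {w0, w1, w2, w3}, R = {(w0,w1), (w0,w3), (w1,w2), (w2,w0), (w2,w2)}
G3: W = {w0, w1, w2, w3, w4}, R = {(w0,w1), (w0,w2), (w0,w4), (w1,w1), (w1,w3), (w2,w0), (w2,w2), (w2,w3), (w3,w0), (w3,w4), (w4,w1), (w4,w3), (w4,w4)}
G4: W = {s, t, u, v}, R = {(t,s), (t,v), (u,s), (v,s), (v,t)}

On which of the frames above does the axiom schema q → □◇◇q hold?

Frame correspondent (Sahlqvist): ∀x ∀z (xRz → ∃w (x = w ∧ zR²w)) — i.e. a generalized confluence (Geach) condition.
G1: fails — vRw but no t with v=t and wR²t.
G2: fails — w0Rw3 but no w with w0=w and w3R²w.
G3: condition met.
G4: fails — tRs but no w with t=w and sR²w.
Valid on: G3.

G3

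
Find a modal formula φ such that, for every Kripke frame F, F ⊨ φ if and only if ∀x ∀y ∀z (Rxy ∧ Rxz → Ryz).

The condition is the Euclidean property. The 5 schema ◇q → □◇q defines it.
Suppose ◇q→□◇q is valid. Take Rxy, Rxz and set V(q)={y}. Then ◇q at x, so □◇q at x, so ◇q at z, so some w with Rzw has q; w=y, i.e. Rzy. By symmetry of the argument, Ryz.

◇q → □◇q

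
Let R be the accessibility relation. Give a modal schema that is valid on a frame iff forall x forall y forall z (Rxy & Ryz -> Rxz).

□p → □□p

This is transitivity; the standard corresponding axiom is 4: □p → □□p.
Suppose □p→□□p is valid. Take Rxy, Ryz and set V(p)={w : Rxw}. Then □p at x, so □□p at x, so □p at y, so p at z, i.e. Rxz.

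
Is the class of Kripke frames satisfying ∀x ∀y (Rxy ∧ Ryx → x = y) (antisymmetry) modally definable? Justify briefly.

Not modally definable

If a class were modally definable it would be closed under surjective bounded morphisms (Goldblatt–Thomason).
The 4-cycle (worlds w0,w1,w2,w3 with w0→w1→w2→w3→w0) is antisymmetric. Sending even-indexed worlds to • and odd-indexed worlds to ∘ is a surjective bounded morphism onto the two-world frame with •↔∘, which is not antisymmetric.
So the class is not modally definable.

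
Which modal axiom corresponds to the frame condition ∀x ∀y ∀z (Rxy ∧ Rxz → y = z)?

This is partial functionality; the standard corresponding axiom is CD: ◇s → □s.
Suppose ◇s→□s is valid. Take Rxy, Rxz and set V(s)={y}. Then ◇s at x, so □s at x, so s at z, i.e. z=y.

◇s → □s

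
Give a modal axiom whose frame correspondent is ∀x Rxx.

□s → s

This is reflexivity; the standard corresponding axiom is T: □s → s.
Suppose □s→s is valid. At any x set V(s)={w : Rxw}. Then □s holds at x, so s holds at x, i.e. Rxx.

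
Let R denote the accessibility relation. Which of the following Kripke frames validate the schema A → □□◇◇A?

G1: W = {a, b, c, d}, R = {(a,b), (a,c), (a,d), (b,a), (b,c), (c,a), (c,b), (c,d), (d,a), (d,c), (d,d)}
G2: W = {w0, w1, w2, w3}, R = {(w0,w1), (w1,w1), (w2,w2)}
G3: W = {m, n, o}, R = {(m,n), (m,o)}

Frame correspondent (Sahlqvist): ∀x ∀z (xR²z → ∃w (x = w ∧ zR²w)) — i.e. a generalized confluence (Geach) condition.
G1: ✓.
G2: fails — w0R²w1 but no w with w0=w and w1R²w.
G3: ✓.
Valid on: G1, G3.

G1, G3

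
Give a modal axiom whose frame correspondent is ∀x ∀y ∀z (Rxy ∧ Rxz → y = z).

◇r → □r

The condition is partial functionality. The CD schema ◇r → □r defines it.
Suppose ◇r→□r is valid. Take Rxy, Rxz and set V(r)={y}. Then ◇r at x, so □r at x, so r at z, i.e. z=y.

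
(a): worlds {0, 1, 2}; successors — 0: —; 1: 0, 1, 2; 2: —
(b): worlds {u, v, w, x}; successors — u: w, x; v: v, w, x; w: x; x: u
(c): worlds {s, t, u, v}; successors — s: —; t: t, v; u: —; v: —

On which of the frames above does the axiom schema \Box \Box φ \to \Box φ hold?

(a), (c)

The schema corresponds to density: \forall x \forall y (Rxy \to \exists z (Rxz \wedge Rzy)).
(a): satisfies the condition.
(b): fails — Ruw but no z with Ruz and Rzw.
(c): satisfies the condition.
Valid on: (a), (c).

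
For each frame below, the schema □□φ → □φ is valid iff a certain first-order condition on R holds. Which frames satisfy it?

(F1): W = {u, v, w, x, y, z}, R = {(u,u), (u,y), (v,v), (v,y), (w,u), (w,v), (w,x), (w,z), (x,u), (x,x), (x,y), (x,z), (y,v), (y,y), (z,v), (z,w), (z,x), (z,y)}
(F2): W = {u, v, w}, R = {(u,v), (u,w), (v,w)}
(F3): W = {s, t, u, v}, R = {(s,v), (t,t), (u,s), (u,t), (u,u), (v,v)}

(F3)

The schema corresponds to density: ∀x ∀y (Rxy → ∃z (Rxz ∧ Rzy)).
(F1): fails — Rzw but no t with Rzt and Rtw.
(F2): fails — Ruv but no z with Ruz and Rzv.
(F3): satisfies the condition.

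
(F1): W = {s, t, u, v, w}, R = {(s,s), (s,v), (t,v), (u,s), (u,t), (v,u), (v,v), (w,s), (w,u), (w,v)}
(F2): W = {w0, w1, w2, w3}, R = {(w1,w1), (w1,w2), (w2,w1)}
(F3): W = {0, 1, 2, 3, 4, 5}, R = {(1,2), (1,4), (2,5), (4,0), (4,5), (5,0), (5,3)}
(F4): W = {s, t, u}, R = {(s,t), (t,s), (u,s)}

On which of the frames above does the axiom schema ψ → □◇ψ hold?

(F2)

The schema corresponds to symmetry: ∀x ∀y (Rxy → Ryx).
(F1): fails — Rtv but not Rvt.
(F2): holds.
(F3): fails — R45 but not R54.
(F4): fails — Rus but not Rsu.
Valid on: (F2).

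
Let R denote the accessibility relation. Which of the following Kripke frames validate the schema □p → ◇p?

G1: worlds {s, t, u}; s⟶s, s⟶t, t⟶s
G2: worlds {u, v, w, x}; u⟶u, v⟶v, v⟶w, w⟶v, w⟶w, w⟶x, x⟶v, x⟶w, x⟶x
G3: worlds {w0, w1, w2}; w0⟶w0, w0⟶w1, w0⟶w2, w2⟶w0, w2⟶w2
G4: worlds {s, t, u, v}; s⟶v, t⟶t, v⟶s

G2

Frame correspondent (Sahlqvist): ∀x ∃y Rxy — i.e. seriality.
G1: fails — world u has no successor.
G2: ✓.
G3: fails — world w1 has no successor.
G4: fails — world u has no successor.
Valid on: G2.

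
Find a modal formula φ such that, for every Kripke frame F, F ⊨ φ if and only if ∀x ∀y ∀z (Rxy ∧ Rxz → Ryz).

◇ψ → □◇ψ

The condition is the Euclidean property. The 5 schema ◇ψ → □◇ψ defines it.
Suppose ◇ψ→□◇ψ is valid. Take Rxy, Rxz and set V(ψ)={y}. Then ◇ψ at x, so □◇ψ at x, so ◇ψ at z, so some w with Rzw has ψ; w=y, i.e. Rzy. By symmetry of the argument, Ryz.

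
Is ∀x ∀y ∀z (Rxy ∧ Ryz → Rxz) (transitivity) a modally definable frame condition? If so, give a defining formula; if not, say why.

Yes, by □r → □□r

Yes: it is transitivity, defined by the 4 schema □r → □□r.
Suppose □r→□□r is valid. Take Rxy, Ryz and set V(r)={w : Rxw}. Then □r at x, so □□r at x, so □r at y, so r at z, i.e. Rxz.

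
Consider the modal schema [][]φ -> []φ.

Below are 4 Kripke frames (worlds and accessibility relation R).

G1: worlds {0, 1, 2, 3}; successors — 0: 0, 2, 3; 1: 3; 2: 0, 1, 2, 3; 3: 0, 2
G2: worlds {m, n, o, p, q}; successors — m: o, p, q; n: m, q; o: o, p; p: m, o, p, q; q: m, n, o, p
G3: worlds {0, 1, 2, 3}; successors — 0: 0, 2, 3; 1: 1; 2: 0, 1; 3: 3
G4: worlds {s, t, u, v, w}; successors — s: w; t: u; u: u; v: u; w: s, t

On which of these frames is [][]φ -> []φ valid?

Frame correspondent (Sahlqvist): forall x forall y (Rxy -> exists z (Rxz & Rzy)) — i.e. density.
G1: fails — R13 but no z with R1z and Rz3.
G2: fails — Rqn but no z with Rqz and Rzn.
G3: satisfies the condition.
G4: fails — Rwt but no z with Rwz and Rzt.
Valid on: G3.

G3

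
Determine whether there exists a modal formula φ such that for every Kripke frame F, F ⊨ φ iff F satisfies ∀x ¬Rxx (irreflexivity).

Not definable by any modal formula

Any modally definable frame class is closed under surjective bounded morphisms.
The 4-cycle (worlds s,t,u,v with s→t→u→v→s) is irreflexive, and the map sending every world to a single reflexive point • is a surjective bounded morphism (forth: every edge maps to (•,•); back: every world has a successor). So any modal formula valid on the 4-cycle is also valid on the reflexive point, which is not irreflexive.
Hence irreflexivity is not modally definable.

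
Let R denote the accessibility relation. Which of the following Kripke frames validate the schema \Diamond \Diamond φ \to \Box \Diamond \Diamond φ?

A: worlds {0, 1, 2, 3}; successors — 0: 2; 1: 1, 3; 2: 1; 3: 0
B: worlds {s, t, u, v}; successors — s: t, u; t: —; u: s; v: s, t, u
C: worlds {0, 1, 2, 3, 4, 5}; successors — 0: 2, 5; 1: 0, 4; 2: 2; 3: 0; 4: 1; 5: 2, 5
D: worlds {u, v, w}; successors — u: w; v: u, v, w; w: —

The schema corresponds to a generalized confluence (Geach) condition: \forall x \forall y \forall z ((x R^2 y \wedge xRz) \to \exists w (y = w \wedge z R^2 w)).
A: fails — 1R²0, 1R3 but no w with 0=w and 3R²w.
B: fails — sR²s, sRt but no w with s=w and tR²w.
C: fails — 0R²5, 0R2 but no w with 5=w and 2R²w.
D: fails — vR²u, vRu but no t with u=t and uR²t.

none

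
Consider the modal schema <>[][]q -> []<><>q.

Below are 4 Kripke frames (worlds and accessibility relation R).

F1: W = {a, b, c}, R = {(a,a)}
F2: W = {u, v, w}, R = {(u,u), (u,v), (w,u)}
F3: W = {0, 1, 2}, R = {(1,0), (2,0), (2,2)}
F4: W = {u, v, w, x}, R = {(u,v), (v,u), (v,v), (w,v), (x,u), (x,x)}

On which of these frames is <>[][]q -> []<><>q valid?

F1, F4

Frame correspondent (Sahlqvist): forall x forall y forall z ((xRy & xRz) -> exists w (y R^2 w & z R^2 w)) — i.e. a generalized confluence (Geach) condition.
F1: holds.
F2: fails — uRu, uRv but no t with uR²t and vR²t.
F3: fails — 1R0, 1R0 but no w with 0R²w and 0R²w.
F4: holds.
Valid on: F1, F4.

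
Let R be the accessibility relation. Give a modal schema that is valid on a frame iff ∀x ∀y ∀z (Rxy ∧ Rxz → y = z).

The condition is partial functionality. The CD schema ◇ψ → □ψ defines it.
Suppose ◇ψ→□ψ is valid. Take Rxy, Rxz and set V(ψ)={y}. Then ◇ψ at x, so □ψ at x, so ψ at z, i.e. z=y.

◇ψ → □ψ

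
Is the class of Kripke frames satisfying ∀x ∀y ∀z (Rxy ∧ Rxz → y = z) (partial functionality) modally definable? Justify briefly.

This is a Sahlqvist condition; the CD axiom ◇p → □p defines it.
Suppose ◇p→□p is valid. Take Rxy, Rxz and set V(p)={y}. Then ◇p at x, so □p at x, so p at z, i.e. z=y.

Definable; ◇p → □p defines it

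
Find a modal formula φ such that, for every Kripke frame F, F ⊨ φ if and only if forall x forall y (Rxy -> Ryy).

A defining formula is □(□ψ → ψ) (the T□ axiom).
Suppose □(□ψ→ψ) is valid. Take Rxy and set V(ψ)={w : Ryw}. Then at y, □ψ holds; since □(□ψ→ψ) at x, □ψ→ψ at y, so ψ at y, i.e. Ryy.

□(□ψ → ψ)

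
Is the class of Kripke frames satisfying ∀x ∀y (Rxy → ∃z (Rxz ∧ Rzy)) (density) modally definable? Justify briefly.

Definable; □□r → □r defines it

Yes: it is density, defined by the C4 schema □□r → □r.
Suppose □□r→□r is valid. Take Rxy and set V(r)={w : xR²w}. Then □□r at x, so □r at x, so r at y, i.e. ∃z(Rxz∧Rzy).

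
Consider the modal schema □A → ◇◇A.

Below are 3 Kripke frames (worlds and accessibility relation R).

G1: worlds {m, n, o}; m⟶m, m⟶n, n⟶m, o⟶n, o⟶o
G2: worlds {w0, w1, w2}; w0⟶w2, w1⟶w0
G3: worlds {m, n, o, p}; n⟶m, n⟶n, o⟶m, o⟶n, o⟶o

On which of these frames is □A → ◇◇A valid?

G1

Frame correspondent (Sahlqvist): ∀x ∃w (xRw ∧ xR²w) — i.e. a generalized confluence (Geach) condition.
G1: condition met.
G2: fails — at w0 but no w with w0Rw and w0R²w.
G3: fails — at m but no w with mRw and mR²w.
Valid on: G1.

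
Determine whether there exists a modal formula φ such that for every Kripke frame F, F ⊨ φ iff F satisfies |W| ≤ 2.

If a class were modally definable it would be closed under disjoint unions (Goldblatt–Thomason).
Any modal formula valid on each of 3 disjoint one-world frames is valid on their disjoint union (validity is preserved under disjoint unions). Each one-world frame has |W|=1≤2, but the union has |W|=3.
So the class is not modally definable.

Not modally definable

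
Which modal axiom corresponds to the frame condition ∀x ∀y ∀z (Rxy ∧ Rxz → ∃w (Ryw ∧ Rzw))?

A defining formula is ◇□s → □◇s (the .2 axiom).
Suppose ◇□s→□◇s is valid. Take Rxy, Rxz and set V(s)={w : Ryw}. Then □s at y so ◇□s at x, so □◇s at x, so ◇s at z, giving w with Rzw and Ryw.

◇□s → □◇s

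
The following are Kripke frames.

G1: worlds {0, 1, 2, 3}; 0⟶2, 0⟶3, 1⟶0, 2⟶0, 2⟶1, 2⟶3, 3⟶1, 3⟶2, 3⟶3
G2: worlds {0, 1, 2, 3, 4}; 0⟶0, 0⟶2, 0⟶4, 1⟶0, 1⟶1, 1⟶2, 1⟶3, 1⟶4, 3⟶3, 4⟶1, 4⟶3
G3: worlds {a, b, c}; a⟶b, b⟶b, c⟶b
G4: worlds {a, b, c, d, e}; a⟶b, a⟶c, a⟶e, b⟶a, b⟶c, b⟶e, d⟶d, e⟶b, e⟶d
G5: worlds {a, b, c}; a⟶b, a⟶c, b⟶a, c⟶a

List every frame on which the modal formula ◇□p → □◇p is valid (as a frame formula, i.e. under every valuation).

Frame correspondent (Sahlqvist): ∀x ∀y ∀z (Rxy ∧ Rxz → ∃w (Ryw ∧ Rzw)) — i.e. convergence.
G1: fails — R23 and R21 but 3 and 1 have no common successor.
G2: fails — R00 and R02 but 0 and 2 have no common successor.
G3: satisfies the condition.
G4: fails — Rab and Rae but b and e have no common successor.
G5: satisfies the condition.

G3, G5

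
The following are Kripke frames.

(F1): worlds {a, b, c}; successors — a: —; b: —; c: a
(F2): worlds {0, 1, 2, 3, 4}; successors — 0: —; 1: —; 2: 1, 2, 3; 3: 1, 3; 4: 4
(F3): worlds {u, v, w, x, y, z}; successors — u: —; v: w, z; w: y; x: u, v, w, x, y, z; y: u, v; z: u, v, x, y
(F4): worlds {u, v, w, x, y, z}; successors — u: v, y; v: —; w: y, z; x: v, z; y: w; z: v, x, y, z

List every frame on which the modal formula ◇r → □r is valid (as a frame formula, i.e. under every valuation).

Frame correspondent (Sahlqvist): ∀x ∀y ∀z (Rxy ∧ Rxz → y = z) — i.e. partial functionality.
(F1): condition met.
(F2): fails — 2 sees both 1 and 2.
(F3): fails — v sees both w and z.
(F4): fails — u sees both v and y.

(F1)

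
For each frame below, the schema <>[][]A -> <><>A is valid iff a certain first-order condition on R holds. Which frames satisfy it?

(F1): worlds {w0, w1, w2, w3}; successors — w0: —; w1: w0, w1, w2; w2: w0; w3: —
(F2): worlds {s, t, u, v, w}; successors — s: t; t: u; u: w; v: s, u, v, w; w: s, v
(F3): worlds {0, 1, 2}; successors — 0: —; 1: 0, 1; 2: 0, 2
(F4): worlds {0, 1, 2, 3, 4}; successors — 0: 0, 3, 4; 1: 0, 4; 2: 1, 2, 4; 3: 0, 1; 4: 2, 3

Frame correspondent (Sahlqvist): forall x forall y (xRy -> exists w (y R^2 w & x R^2 w)) — i.e. a generalized confluence (Geach) condition.
(F1): fails — w1Rw0 but no w with w0R²w and w1R²w.
(F2): fails — sRt but no w* with tR²w* and sR²w*.
(F3): fails — 1R0 but no w with 0R²w and 1R²w.
(F4): holds.
Valid on: (F4).

(F4)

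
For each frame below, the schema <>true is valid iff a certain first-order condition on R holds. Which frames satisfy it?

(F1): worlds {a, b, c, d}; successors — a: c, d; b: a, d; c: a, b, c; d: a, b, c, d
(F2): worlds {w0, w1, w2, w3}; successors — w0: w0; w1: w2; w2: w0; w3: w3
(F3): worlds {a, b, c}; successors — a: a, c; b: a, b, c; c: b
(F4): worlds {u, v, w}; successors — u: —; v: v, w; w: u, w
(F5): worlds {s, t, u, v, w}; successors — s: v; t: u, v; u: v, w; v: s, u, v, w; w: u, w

The schema corresponds to seriality: forall x exists y Rxy.
(F1): condition met.
(F2): condition met.
(F3): condition met.
(F4): fails — world u has no successor.
(F5): condition met.
Valid on: (F1), (F2), (F3), (F5).

(F1), (F2), (F3), (F5)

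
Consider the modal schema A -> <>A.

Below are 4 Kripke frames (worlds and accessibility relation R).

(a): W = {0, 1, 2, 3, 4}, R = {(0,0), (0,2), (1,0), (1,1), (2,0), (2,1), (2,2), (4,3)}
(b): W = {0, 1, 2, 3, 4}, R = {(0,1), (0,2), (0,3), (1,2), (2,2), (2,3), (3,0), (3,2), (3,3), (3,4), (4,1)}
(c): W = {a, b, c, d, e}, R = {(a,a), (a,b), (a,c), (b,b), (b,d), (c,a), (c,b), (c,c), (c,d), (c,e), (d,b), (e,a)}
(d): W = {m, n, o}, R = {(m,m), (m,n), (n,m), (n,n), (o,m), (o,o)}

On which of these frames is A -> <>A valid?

(d)

This is the axiom for reflexivity; its first-order frame correspondent is forall x Rxx.
(a): fails — world 3 does not see itself.
(b): fails — world 0 does not see itself.
(c): fails — world d does not see itself.
(d): satisfies the condition.
Valid on: (d).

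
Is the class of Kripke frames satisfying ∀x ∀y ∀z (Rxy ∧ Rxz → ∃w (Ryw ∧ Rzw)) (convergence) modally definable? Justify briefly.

Yes: it is convergence, defined by the .2 schema ◇□q → □◇q.
Suppose ◇□q→□◇q is valid. Take Rxy, Rxz and set V(q)={w : Ryw}. Then □q at y so ◇□q at x, so □◇q at x, so ◇q at z, giving w with Rzw and Ryw.

Yes — defined by ◇□q → □◇q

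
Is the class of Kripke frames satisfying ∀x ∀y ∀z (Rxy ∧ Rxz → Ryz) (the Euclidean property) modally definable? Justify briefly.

Yes, by ◇r → □◇r

The condition is the Euclidean property. A defining modal formula is ◇r → □◇r.
Suppose ◇r→□◇r is valid. Take Rxy, Rxz and set V(r)={y}. Then ◇r at x, so □◇r at x, so ◇r at z, so some w with Rzw has r; w=y, i.e. Rzy. By symmetry of the argument, Ryz.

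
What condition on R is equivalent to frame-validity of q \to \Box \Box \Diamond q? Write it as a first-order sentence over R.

\forall x \forall z (x R^2 z \to \exists w (x = w \wedge zRw))

This is a Sahlqvist (Geach-type) schema ◇^0□^0q → □^2◇^1q.
Minimal-valuation argument: fix x; take any y with xR^0y and any z with xR^2z. Set V(q) to the set of worlds R-reachable from y in exactly 0 steps. Then □^0q holds at y, so the antecedent holds at x; validity forces ◇^1q at z, giving a w with zR^1w and yR^0w.
First-order correspondent: \forall x \forall z (x R^2 z \to \exists w (x = w \wedge zRw)).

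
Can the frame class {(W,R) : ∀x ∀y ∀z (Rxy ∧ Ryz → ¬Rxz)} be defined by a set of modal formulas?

Not modally definable

Any modally definable frame class is closed under surjective bounded morphisms.
The 3-cycle (worlds 0,1,2 with 0→1→2→0) is intransitive. Mapping every world to a single reflexive point • is a surjective bounded morphism; the reflexive point is not intransitive (R••∧R•• but R••).
So the class is not modally definable.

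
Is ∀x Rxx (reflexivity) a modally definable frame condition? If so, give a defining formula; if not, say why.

Yes — defined by □p → p

The condition is reflexivity. A defining modal formula is □p → p.
Suppose □p→p is valid. At any x set V(p)={w : Rxw}. Then □p holds at x, so p holds at x, i.e. Rxx.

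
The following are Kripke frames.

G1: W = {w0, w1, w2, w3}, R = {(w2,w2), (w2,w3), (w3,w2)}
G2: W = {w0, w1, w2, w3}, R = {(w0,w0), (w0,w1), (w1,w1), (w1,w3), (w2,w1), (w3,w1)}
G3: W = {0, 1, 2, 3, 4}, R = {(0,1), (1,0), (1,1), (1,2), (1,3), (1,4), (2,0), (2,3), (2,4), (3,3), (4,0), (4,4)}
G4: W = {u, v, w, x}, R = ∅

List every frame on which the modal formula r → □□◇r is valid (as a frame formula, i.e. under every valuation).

G4

Frame correspondent (Sahlqvist): ∀x ∀z (xR²z → ∃w (x = w ∧ zRw)) — i.e. a generalized confluence (Geach) condition.
G1: fails — w3R²w3 but no w with w3=w and w3Rw.
G2: fails — w0R²w1 but no w with w0=w and w1Rw.
G3: fails — 0R²0 but no w with 0=w and 0Rw.
G4: holds.
Valid on: G4.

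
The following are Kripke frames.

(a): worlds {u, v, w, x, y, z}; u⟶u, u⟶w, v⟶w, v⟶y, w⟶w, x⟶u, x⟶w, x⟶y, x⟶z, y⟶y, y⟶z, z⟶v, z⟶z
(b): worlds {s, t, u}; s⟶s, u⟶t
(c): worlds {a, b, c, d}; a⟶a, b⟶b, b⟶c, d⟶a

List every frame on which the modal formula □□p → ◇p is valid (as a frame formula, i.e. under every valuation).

(a)

The schema corresponds to a generalized confluence (Geach) condition: ∀x ∃w (xR²w ∧ xRw).
(a): holds.
(b): fails — at t but no w with tR²w and tRw.
(c): fails — at c but no w with cR²w and cRw.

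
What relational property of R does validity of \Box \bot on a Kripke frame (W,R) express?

emptiness of R

This is the Ver axiom.
Its frame correspondent is emptiness of R — \forall x \forall y \neg Rxy.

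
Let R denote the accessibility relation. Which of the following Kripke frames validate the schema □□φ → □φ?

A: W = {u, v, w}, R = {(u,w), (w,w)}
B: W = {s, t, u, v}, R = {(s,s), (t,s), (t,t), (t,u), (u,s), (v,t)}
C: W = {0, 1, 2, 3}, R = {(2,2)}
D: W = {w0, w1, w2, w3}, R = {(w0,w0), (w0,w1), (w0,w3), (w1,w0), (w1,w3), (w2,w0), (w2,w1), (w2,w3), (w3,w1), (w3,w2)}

This is the axiom for density; its first-order frame correspondent is ∀x ∀y (Rxy → ∃z (Rxz ∧ Rzy)).
A: ✓.
B: ✓.
C: ✓.
D: fails — Rw3w2 but no z with Rw3z and Rzw2.

A, B, C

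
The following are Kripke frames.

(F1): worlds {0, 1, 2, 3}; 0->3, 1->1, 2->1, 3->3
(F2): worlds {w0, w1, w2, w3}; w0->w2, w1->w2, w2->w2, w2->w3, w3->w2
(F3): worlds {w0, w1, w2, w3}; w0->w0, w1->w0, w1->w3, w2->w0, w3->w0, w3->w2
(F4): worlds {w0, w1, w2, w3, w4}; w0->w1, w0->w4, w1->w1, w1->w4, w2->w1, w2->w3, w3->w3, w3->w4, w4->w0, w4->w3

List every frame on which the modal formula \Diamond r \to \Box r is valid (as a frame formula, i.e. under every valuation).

(F1)

Frame correspondent (Sahlqvist): \forall x \forall y \forall z (Rxy \wedge Rxz \to y = z) — i.e. partial functionality.
(F1): ✓.
(F2): fails — w2 sees both w2 and w3.
(F3): fails — w1 sees both w0 and w3.
(F4): fails — w0 sees both w1 and w4.
Valid on: (F1).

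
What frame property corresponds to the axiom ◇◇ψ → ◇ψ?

transitivity: ∀x ∀y ∀z (Rxy ∧ Ryz → Rxz)

This is frame-equivalent to □ψ → □□ψ (substitute ¬ψ for ψ and contrapose).
Suppose □ψ→□□ψ is valid. Take Rxy, Ryz and set V(ψ)={w : Rxw}. Then □ψ at x, so □□ψ at x, so □ψ at y, so ψ at z, i.e. Rxz.
The converse is a direct semantic check.
Frame condition: ∀x ∀y ∀z (Rxy ∧ Ryz → Rxz).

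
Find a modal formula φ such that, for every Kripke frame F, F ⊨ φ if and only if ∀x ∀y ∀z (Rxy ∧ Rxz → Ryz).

This is the Euclidean property; the standard corresponding axiom is 5: ◇ψ → □◇ψ.

◇ψ → □◇ψ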